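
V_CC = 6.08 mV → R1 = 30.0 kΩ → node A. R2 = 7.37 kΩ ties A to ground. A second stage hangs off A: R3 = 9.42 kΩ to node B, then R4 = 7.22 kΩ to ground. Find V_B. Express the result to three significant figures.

V_B ≈ 0.384 mV

Node A sees R2 in parallel with the series input of stage 2, R3 + R4 = 16.64 kΩ.
R2 ‖ (R3+R4) = 5.108 kΩ.
First divider: V_A = V_CC · 5.108/(30.0 + 5.108) = 0.8846 mV.
Stage 2 is unloaded, so V_B = V_A · R4/(R3+R4) = 0.8846 × 7.22/16.64 = 0.3838 mV.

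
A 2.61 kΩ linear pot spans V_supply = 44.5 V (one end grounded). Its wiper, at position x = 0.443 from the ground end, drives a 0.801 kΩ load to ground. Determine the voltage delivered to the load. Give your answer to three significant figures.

Split the track: R_lower = x·R_p = 1.156 kΩ, R_upper = (1−x)·R_p = 1.454 kΩ.
Lower segment in parallel with the load: 1.156 ‖ 0.801 = 0.4732 kΩ.
V_out = 44.5 × 0.4732/(1.454 + 0.4732) = 10.93 V.

V_out ≈ 10.9 V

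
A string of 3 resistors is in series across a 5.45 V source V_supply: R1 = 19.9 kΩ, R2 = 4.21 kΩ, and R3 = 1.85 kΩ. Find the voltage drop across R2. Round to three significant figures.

V ≈ 0.884 V

Total series resistance ΣR = 19.9 + 4.21 + 1.85 = 25.96 kΩ.
V = V_supply · R/ΣR = 5.45 × 0.1622 = 0.8838 V.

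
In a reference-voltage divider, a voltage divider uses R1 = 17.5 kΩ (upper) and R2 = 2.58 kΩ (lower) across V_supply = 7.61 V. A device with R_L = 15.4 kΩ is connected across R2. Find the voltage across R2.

R2 ‖ R_L = (2.58 × 15.4)/(2.58 + 15.4) = 2.210 kΩ.
Voltage divider with the loaded lower leg: V_out = 7.61 × 2.210/(17.5 + 2.210) = 7.61 × 0.1121 = 0.8532 V.

V_out ≈ 0.853 V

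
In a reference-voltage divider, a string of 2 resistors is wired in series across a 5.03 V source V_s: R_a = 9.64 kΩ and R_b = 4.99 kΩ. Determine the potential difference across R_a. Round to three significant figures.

V ≈ 3.31 V

ΣR = 9.64 + 4.99 = 14.63 kΩ.
By the voltage-divider rule, V = 5.03 × 9.640/14.63 = 3.314 V.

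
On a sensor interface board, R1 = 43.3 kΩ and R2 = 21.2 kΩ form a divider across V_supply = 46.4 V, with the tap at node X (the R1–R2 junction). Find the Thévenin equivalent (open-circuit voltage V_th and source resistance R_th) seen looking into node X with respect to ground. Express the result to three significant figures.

V_th is the unloaded tap voltage: V_supply · R2/(R1+R2) = 46.4 × 0.3287 = 15.25 V.
With V_supply suppressed (replaced by a short), R_th = R1 ‖ R2 = (43.30 × 21.2)/(43.30 + 21.2) = 14.23 kΩ.

V_th ≈ 15.3 V, R_th ≈ 14.2 kΩ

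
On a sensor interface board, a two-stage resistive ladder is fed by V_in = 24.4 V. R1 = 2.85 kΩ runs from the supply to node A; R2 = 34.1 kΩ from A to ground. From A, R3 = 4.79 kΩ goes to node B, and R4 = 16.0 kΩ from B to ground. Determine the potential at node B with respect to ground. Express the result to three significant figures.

V_B ≈ 15.4 V

Looking into the second stage from A: R3 + R4 = 20.79 kΩ appears in parallel with R2.
R2 ‖ (R3+R4) = 12.92 kΩ.
V_A = 24.4 × 12.92/(2.85 + 12.92) = 19.99 V.
Then the unloaded second divider: V_B = V_A × R4/(R3+R4) = 19.99 × 0.7696 = 15.38 V.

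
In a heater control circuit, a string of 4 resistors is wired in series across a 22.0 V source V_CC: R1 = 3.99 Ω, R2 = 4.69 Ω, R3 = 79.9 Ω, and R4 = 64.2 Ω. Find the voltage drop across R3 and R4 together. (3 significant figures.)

Series total: ΣR = 3.99 + 4.69 + 79.9 + 64.2 = 152.8 Ω.
R_{R3..R4} = 79.9 + 64.2 = 144.1 Ω.
V = V_CC · R/ΣR = 22.0 × 0.9432 = 20.75 V.

V ≈ 20.8 V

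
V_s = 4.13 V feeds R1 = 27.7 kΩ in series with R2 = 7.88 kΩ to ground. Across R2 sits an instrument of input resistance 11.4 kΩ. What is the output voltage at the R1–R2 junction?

First combine the lower leg with the load: R2 ‖ R_L = 4.659 kΩ.
Then V_out = V_s · R2'/(R1 + R2') = 4.13 × 4.659/32.36 = 0.5947 V.
(Unloaded it would be 0.915 V; the load pulls it down.)

V_out ≈ 0.595 V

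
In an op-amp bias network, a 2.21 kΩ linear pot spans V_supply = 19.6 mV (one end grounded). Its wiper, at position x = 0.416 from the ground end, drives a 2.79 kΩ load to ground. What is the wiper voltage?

The pot divides into 1.291 kΩ above the wiper and 0.9194 kΩ below.
R_L loads the lower segment: effective lower R = 0.6915 kΩ.
V_out = 19.6 × 0.6915/(1.291 + 0.6915) = 6.838 mV.
(Unloaded: V_out = x·V_supply = 8.15 mV.)

V_out ≈ 6.84 mV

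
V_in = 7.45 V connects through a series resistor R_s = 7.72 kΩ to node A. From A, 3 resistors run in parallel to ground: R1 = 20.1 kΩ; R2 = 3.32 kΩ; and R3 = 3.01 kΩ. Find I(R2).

I ≈ 0.358 mA

Parallel bank: R_p = 1/(1/20.1 + 1/3.32 + 1/3.01) = 1.464 kΩ.
V_A by voltage divider: V_A = 7.45 × 1.464/(7.72 + 1.464) = 1.187 V.
Branch current I = V_A/R2 = 1.187/3.32 = 0.3577 mA.
(Equivalently: I_total = 0.8112 mA, then current-divider fraction G_k/ΣG = 0.4409.)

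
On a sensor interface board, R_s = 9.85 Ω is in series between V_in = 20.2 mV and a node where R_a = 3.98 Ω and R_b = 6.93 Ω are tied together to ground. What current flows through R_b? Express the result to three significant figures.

I ≈ 0.595 mA

Combine the parallel branches: R_p = (1/3.98 + 1/6.93)⁻¹ = 2.528 Ω.
V_A = 20.2 × 2.528/12.38 = 4.126 mV.
Branch current I = V_A/R_b = 4.126/6.93 = 0.5953 mA.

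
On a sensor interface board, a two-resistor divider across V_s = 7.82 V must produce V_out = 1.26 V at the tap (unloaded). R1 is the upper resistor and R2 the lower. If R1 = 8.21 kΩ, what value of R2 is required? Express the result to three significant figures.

Required fraction k = V_out/V_s = 0.1611.
Rearranging, R2 = R1·k/(1−k) = 8.21 × 0.1921 = 1.577 kΩ.

R2 ≈ 1.58 kΩ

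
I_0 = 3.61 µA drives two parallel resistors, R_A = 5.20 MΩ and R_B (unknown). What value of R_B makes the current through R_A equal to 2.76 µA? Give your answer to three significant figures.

R_B ≈ 16.9 MΩ

Two-branch current divider: I_A = I_0 · R_B/(R_A + R_B).
With f = 0.7645, R_B = R_A · f/(1−f) = 5.20 × 3.247 = 16.88 MΩ.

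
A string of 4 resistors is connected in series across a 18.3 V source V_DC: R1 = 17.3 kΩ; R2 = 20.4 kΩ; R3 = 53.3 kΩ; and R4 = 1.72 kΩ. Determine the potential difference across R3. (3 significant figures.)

Series total: ΣR = 17.3 + 20.4 + 53.3 + 1.72 = 92.72 kΩ.
By the voltage-divider rule, V = 18.3 × 53.30/92.72 = 10.52 V.

V ≈ 10.5 V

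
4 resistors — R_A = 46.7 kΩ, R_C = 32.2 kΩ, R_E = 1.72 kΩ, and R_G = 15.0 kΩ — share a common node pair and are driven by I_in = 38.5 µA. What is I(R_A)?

ΣG = 1/46.7 + 1/32.2 + 1/1.72 + 1/15.0 = 0.7005.
R_A takes the fraction G_k/ΣG = 0.02141/0.7005 = 0.03057, so I = 38.5 × 0.03057 = 1.177 µA.

I ≈ 1.18 µA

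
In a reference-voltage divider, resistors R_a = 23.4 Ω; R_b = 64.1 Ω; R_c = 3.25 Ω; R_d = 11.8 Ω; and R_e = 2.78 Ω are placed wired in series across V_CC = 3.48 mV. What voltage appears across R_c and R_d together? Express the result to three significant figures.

V ≈ 0.497 mV

Series total: ΣR = 23.4 + 64.1 + 3.25 + 11.8 + 2.78 = 105.3 Ω.
R_{R_c..R_d} = 3.25 + 11.8 = 15.05 Ω.
By the voltage-divider rule, V = 3.48 × 15.05/105.3 = 0.4972 mV.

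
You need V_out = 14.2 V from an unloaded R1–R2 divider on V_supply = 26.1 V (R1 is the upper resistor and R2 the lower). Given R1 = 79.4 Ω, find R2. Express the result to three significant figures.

R2 ≈ 94.7 Ω

The divider ratio is R2/(R1+R2) = 14.2/26.1 = 0.5441.
So R2 = R1 · V_out/(V_supply − V_out) = 79.4 × 14.2/(26.1 − 14.2) = 79.4 × 1.193 = 94.75 Ω.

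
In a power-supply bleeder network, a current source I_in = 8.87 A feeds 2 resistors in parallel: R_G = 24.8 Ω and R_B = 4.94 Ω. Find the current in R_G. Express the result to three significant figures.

I ≈ 1.47 A

Two-branch current divider: I_k = I_in · R_other/(R_1 + R_2).
I(R_G) = 8.87 × 4.94/(24.8 + 4.94) = 8.87 × 0.1661 = 1.473 A.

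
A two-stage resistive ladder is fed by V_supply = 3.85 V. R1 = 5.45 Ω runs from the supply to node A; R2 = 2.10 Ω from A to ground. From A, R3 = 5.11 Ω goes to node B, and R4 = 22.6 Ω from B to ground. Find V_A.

Looking into the second stage from A: R3 + R4 = 27.71 Ω appears in parallel with R2.
R2 ‖ (R3+R4) = 1.952 Ω.
So V_A = 3.85 × 0.2637 = 1.015 V.

V_A ≈ 1.02 V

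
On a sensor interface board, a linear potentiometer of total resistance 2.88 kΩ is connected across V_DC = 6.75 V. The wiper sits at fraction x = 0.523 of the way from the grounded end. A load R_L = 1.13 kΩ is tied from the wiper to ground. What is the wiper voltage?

The pot divides into 1.374 kΩ above the wiper and 1.506 kΩ below.
(x·R_p) ‖ R_L = 0.6456 kΩ.
Then V_out = V_DC · 0.6456/(1.374 + 0.6456) = 2.158 V.

V_out ≈ 2.16 V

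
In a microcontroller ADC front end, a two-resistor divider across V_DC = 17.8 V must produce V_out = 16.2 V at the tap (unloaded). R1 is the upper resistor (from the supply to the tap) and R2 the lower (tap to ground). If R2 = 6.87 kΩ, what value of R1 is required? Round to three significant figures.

R1 ≈ 0.679 kΩ

The divider ratio is R2/(R1+R2) = 16.2/17.8 = 0.9101.
So R1 = R2 · (V_DC/V_out − 1) = 6.87 × (17.8/16.2 − 1) = 6.87 × 0.09877 = 0.6785 kΩ.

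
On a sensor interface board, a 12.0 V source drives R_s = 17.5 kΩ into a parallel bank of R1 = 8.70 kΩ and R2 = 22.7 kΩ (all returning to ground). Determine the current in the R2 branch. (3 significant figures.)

Equivalent of the parallel group: R_p = 6.289 kΩ.
Node voltage V_A = V_DC · R_p/(R_s + R_p) = 12.0 × 0.2644 = 3.173 V.
I(R2) = V_A / R2 = 3.173/22.7 = 0.1398 mA.

I ≈ 0.140 mA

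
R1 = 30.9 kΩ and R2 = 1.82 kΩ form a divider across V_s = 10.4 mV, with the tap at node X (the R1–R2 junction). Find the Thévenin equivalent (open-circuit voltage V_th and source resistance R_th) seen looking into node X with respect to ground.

With X open, the divider is unloaded: V_th = 10.4 × 1.82/32.72 = 0.5785 mV.
With V_s suppressed (replaced by a short), R_th = R1 ‖ R2 = (30.90 × 1.82)/(30.90 + 1.82) = 1.719 kΩ.

V_th ≈ 0.578 mV, R_th ≈ 1.72 kΩ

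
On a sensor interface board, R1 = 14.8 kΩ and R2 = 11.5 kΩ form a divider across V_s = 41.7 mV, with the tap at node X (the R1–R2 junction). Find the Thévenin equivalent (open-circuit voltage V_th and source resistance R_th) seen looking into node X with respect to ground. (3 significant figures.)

V_th ≈ 18.2 mV, R_th ≈ 6.47 kΩ

V_th is the unloaded tap voltage: V_s · R2/(R1+R2) = 41.7 × 0.4373 = 18.23 mV.
Zeroing V_s shorts the top of R1 to ground, so R_th = R1 ‖ R2 = 6.471 kΩ.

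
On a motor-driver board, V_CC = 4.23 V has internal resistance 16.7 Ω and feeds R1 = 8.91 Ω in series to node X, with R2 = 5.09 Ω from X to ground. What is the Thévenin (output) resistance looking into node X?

R1' = 16.7 + 8.91 = 25.61 Ω (source resistance + R1).
Looking into X with the source shorted: R_th = R1'·R2/(R1'+R2) = 25.61 × 5.09/30.70 = 4.246 Ω.

R_th ≈ 4.25 Ω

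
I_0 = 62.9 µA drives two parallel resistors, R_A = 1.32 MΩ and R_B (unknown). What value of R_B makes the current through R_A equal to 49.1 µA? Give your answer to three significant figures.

Two-branch current divider: I_A = I_0 · R_B/(R_A + R_B).
With f = 0.7806, R_B = R_A · f/(1−f) = 1.32 × 3.558 = 4.697 MΩ.

R_B ≈ 4.70 MΩ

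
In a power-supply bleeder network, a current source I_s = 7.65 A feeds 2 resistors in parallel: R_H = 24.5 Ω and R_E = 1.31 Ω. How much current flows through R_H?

I ≈ 0.388 A

Two-branch current divider: I_k = I_s · R_other/(R_1 + R_2).
So I = 7.65 × 1.31/25.81 = 0.3883 A.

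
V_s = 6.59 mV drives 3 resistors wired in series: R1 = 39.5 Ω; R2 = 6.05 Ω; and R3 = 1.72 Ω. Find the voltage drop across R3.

Series total: ΣR = 39.5 + 6.05 + 1.72 = 47.27 Ω.
V = V_s · R/ΣR = 6.59 × 0.03639 = 0.2398 mV.

V ≈ 0.240 mV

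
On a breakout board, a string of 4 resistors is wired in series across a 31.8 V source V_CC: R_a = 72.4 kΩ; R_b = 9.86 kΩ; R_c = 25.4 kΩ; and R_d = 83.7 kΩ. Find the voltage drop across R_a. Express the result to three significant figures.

ΣR = 72.4 + 9.86 + 25.4 + 83.7 = 191.4 kΩ.
Voltage divider: V = V_CC · (72.40 / 191.4) = 31.8 × 0.3783 = 12.03 V.

V ≈ 12.0 V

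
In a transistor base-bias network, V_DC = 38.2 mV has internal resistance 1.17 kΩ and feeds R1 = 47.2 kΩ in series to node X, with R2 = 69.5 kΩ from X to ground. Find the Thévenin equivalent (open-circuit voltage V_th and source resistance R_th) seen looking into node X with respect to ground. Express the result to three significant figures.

V_th ≈ 22.5 mV, R_th ≈ 28.5 kΩ

R1' = 1.17 + 47.2 = 48.37 kΩ (source resistance + R1).
With X open, the divider is unloaded: V_th = 38.2 × 69.5/117.9 = 22.52 mV.
Looking into X with the source shorted: R_th = R1'·R2/(R1'+R2) = 48.37 × 69.5/117.9 = 28.52 kΩ.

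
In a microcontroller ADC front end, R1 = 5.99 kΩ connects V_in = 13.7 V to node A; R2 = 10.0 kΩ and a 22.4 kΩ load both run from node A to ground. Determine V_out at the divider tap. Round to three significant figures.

R2 ‖ R_L = (10.0 × 22.4)/(10.0 + 22.4) = 6.914 kΩ.
Then V_out = V_in · R2'/(R1 + R2') = 13.7 × 6.914/12.90 = 7.340 V.

V_out ≈ 7.34 V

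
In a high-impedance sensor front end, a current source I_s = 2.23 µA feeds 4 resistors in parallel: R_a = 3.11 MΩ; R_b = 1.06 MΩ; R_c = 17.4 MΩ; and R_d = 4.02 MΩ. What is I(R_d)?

ΣG = 1/3.11 + 1/1.06 + 1/17.4 + 1/4.02 = 1.571.
Current divider: I(R_d) = I_s · G_k/ΣG = 2.23 × (0.2488/1.571) = 2.23 × 0.1583 = 0.3531 µA.

I ≈ 0.353 µA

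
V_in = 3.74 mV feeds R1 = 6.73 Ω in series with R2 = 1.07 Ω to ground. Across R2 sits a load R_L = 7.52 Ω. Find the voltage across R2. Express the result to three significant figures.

R2 ‖ R_L = (1.07 × 7.52)/(1.07 + 7.52) = 0.9367 Ω.
Now apply the divider: V_out = 3.74 × 0.1222 = 0.4570 mV.
(Unloaded it would be 0.513 mV; the load pulls it down.)

V_out ≈ 0.457 mV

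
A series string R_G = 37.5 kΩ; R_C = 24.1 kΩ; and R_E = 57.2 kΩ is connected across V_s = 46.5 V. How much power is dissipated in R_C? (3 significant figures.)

ΣR = 118.8 kΩ → I = 46.5/118.8 = 0.3914 mA.
P = I²R = 0.1532 × 24.1 = 3.692 mW.

P ≈ 3.69 mW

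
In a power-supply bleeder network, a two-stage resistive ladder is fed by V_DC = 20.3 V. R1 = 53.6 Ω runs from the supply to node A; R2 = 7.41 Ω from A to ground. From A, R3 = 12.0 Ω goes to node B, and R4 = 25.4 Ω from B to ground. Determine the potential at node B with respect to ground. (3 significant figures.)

V_B ≈ 1.43 V

Node A sees R2 in parallel with the series input of stage 2, R3 + R4 = 37.40 Ω.
Effective lower resistance at A: R2 ‖ 37.40 = 6.185 Ω.
So V_A = 20.3 × 0.1034 = 2.100 V.
Stage 2 is unloaded, so V_B = V_A · R4/(R3+R4) = 2.100 × 25.4/37.40 = 1.426 V.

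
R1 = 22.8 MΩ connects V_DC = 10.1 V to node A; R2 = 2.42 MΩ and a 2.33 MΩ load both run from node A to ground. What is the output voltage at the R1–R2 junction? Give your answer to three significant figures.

The load sits in parallel with R2, giving an effective lower resistance R2' = R2·R_L/(R2+R_L) = 1.187 MΩ.
Now apply the divider: V_out = 10.1 × 0.04949 = 0.4998 V.

V_out ≈ 0.500 V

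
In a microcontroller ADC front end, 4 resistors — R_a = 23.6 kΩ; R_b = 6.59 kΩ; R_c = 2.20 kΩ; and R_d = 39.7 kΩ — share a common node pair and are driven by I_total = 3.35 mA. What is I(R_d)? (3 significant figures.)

I ≈ 0.125 mA

Total conductance ΣG = 1/23.6 + 1/6.59 + 1/2.20 + 1/39.7 = 0.6739 (units of 1/kΩ).
By the current-divider rule, I = I_total · G_k/ΣG = 3.35 × 0.03738 = 0.1252 mA.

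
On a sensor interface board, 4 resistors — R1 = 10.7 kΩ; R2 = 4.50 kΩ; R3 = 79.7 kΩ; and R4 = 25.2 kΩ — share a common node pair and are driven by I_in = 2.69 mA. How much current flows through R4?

I ≈ 0.290 mA

Total conductance ΣG = 1/10.7 + 1/4.50 + 1/79.7 + 1/25.2 = 0.3679 (units of 1/kΩ).
R4 takes the fraction G_k/ΣG = 0.03968/0.3679 = 0.1079, so I = 2.69 × 0.1079 = 0.2901 mA.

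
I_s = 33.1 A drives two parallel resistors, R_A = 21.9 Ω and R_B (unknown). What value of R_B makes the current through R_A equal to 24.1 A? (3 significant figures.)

The fraction through R_A equals R_B/(R_A+R_B).
24.1/33.1 = R_B/(R_A + R_B) → R_B = R_A · (0.7281)/(1 − 0.7281) = 21.9 × 2.678 = 58.64 Ω.

R_B ≈ 58.6 Ω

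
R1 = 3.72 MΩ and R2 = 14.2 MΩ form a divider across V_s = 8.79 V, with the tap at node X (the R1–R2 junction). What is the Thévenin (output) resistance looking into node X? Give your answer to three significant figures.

With V_s suppressed (replaced by a short), R_th = R1 ‖ R2 = (3.720 × 14.2)/(3.720 + 14.2) = 2.948 MΩ.

R_th ≈ 2.95 MΩ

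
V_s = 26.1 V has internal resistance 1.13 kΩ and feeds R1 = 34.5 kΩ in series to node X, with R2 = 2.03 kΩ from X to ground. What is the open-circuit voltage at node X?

V_th ≈ 1.41 V

R1' = 1.13 + 34.5 = 35.63 kΩ (source resistance + R1).
Open-circuit (no load on X): V_th = V_s · R2/(R1' + R2) = 26.1 × 2.03/(35.63 + 2.03) = 1.407 V.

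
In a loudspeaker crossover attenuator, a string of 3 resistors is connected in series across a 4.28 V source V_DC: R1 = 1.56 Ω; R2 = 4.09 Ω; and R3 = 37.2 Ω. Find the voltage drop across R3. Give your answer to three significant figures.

Series total: ΣR = 1.56 + 4.09 + 37.2 = 42.85 Ω.
By the voltage-divider rule, V = 4.28 × 37.20/42.85 = 3.716 V.

V ≈ 3.72 V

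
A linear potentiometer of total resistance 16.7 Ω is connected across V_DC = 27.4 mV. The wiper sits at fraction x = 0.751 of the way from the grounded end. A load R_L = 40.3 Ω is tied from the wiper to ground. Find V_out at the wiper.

V_out ≈ 19.1 mV

Split the track: R_lower = x·R_p = 12.54 Ω, R_upper = (1−x)·R_p = 4.158 Ω.
Lower segment in parallel with the load: 12.54 ‖ 40.3 = 9.565 Ω.
Then V_out = V_DC · 9.565/(4.158 + 9.565) = 19.10 mV.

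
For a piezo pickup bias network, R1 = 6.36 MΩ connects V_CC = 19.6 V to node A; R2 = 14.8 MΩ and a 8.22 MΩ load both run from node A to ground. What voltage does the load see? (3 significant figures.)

R2 ‖ R_L = (14.8 × 8.22)/(14.8 + 8.22) = 5.285 MΩ.
Then V_out = V_CC · R2'/(R1 + R2') = 19.6 × 5.285/11.64 = 8.895 V.

V_out ≈ 8.90 V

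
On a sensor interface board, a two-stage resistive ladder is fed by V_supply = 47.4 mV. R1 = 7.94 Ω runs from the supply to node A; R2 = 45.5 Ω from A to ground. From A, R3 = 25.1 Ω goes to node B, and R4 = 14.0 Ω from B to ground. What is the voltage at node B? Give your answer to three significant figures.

Looking into the second stage from A: R3 + R4 = 39.10 Ω appears in parallel with R2.
R2 ‖ (R3+R4) = 21.03 Ω.
V_A = 47.4 × 21.03/(7.94 + 21.03) = 34.41 mV.
V_B = V_A × 0.3581 = 12.32 mV.

V_B ≈ 12.3 mV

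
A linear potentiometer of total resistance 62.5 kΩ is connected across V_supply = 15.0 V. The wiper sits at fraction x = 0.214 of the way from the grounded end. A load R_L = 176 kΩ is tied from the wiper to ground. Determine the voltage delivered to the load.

Split the track: R_lower = x·R_p = 13.38 kΩ, R_upper = (1−x)·R_p = 49.12 kΩ.
R_L loads the lower segment: effective lower R = 12.43 kΩ.
V_out = 15.0 × 12.43/(49.12 + 12.43) = 3.029 V.
(Unloaded: V_out = x·V_supply = 3.21 V.)

V_out ≈ 3.03 V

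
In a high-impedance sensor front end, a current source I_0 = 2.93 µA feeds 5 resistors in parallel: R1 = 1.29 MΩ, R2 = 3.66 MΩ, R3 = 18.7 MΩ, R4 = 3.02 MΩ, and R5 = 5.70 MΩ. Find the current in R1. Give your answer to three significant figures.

ΣG = 1/1.29 + 1/3.66 + 1/18.7 + 1/3.02 + 1/5.70 = 1.608.
Current divider: I(R1) = I_0 · G_k/ΣG = 2.93 × (0.7752/1.608) = 2.93 × 0.4819 = 1.412 µA.

I ≈ 1.41 µA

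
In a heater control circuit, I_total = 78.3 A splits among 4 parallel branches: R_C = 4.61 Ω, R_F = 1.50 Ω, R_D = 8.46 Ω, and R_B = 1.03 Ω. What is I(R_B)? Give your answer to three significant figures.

Conductances: ΣG = 1/4.61 + 1/1.50 + 1/8.46 + 1/1.03 = 1.973 (1/Ω).
R_B takes the fraction G_k/ΣG = 0.9709/1.973 = 0.4922, so I = 78.3 × 0.4922 = 38.54 A.

I ≈ 38.5 A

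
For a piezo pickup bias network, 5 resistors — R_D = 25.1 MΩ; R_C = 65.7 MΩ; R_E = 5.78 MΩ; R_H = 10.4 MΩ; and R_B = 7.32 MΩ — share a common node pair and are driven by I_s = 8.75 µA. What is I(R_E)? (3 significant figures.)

ΣG = 1/25.1 + 1/65.7 + 1/5.78 + 1/10.4 + 1/7.32 = 0.4608.
R_E takes the fraction G_k/ΣG = 0.1730/0.4608 = 0.3754, so I = 8.75 × 0.3754 = 3.285 µA.

I ≈ 3.28 µA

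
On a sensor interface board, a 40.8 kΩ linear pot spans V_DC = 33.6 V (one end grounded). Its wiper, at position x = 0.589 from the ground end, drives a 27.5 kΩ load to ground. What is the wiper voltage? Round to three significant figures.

V_out ≈ 14.6 V

Split the track: R_lower = x·R_p = 24.03 kΩ, R_upper = (1−x)·R_p = 16.77 kΩ.
Lower segment in parallel with the load: 24.03 ‖ 27.5 = 12.82 kΩ.
Then V_out = V_DC · 12.82/(16.77 + 12.82) = 14.56 V.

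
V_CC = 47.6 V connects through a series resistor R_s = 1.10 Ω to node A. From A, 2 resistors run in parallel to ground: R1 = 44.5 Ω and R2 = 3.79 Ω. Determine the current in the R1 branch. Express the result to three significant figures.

I ≈ 0.813 A

Parallel bank: R_p = 1/(1/44.5 + 1/3.79) = 3.493 Ω.
Node voltage V_A = V_CC · R_p/(R_s + R_p) = 47.6 × 0.7605 = 36.20 V.
Branch current I = V_A/R1 = 36.20/44.5 = 0.8135 A.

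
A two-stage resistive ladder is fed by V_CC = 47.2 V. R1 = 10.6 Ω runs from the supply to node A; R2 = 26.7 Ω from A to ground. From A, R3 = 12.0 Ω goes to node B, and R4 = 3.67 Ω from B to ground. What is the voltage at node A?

V_A ≈ 22.8 V

Looking into the second stage from A: R3 + R4 = 15.67 Ω appears in parallel with R2.
Effective lower resistance at A: R2 ‖ 15.67 = 9.875 Ω.
V_A = 47.2 × 9.875/(10.6 + 9.875) = 22.76 V.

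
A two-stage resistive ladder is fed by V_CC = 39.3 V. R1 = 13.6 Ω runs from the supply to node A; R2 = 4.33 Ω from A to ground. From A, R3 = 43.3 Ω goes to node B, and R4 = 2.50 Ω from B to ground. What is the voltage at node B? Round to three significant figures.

V_B ≈ 0.483 V

Looking into the second stage from A: R3 + R4 = 45.80 Ω appears in parallel with R2.
Effective lower resistance at A: R2 ‖ 45.80 = 3.956 Ω.
First divider: V_A = V_CC · 3.956/(13.6 + 3.956) = 8.856 V.
Stage 2 is unloaded, so V_B = V_A · R4/(R3+R4) = 8.856 × 2.50/45.80 = 0.4834 V.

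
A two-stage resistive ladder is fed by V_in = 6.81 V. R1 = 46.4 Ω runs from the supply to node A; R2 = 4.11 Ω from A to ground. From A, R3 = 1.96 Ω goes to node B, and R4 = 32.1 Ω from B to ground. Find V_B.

Looking into the second stage from A: R3 + R4 = 34.06 Ω appears in parallel with R2.
Effective lower resistance at A: R2 ‖ 34.06 = 3.667 Ω.
So V_A = 6.81 × 0.07325 = 0.4988 V.
V_B = V_A × 0.9425 = 0.4701 V.

V_B ≈ 0.470 V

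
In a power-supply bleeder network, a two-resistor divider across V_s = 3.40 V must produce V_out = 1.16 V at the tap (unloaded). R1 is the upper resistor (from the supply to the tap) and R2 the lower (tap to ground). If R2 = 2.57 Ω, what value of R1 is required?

The divider ratio is R2/(R1+R2) = 1.16/3.40 = 0.3412.
So R1 = R2 · (V_s/V_out − 1) = 2.57 × (3.40/1.16 − 1) = 2.57 × 1.931 = 4.963 Ω.

R1 ≈ 4.96 Ω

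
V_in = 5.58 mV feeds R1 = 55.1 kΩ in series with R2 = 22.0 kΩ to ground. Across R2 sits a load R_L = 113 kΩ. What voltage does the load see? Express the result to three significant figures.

R2 ‖ R_L = (22.0 × 113)/(22.0 + 113) = 18.41 kΩ.
Voltage divider with the loaded lower leg: V_out = 5.58 × 18.41/(55.1 + 18.41) = 5.58 × 0.2505 = 1.398 mV.

V_out ≈ 1.40 mV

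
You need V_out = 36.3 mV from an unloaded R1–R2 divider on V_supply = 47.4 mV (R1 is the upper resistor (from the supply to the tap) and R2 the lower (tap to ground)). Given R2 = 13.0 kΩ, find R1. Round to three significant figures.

R1 ≈ 3.98 kΩ

The divider ratio is R2/(R1+R2) = 36.3/47.4 = 0.7658.
R1 = R2·(1/k − 1) = 13.0 × 0.3058 = 3.975 kΩ.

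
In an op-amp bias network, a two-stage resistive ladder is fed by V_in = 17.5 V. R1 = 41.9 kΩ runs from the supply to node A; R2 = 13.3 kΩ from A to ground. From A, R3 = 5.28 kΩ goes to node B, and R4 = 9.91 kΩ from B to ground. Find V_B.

Node A sees R2 in parallel with the series input of stage 2, R3 + R4 = 15.19 kΩ.
Effective lower resistance at A: R2 ‖ 15.19 = 7.091 kΩ.
First divider: V_A = V_in · 7.091/(41.9 + 7.091) = 2.533 V.
V_B = V_A × 0.6524 = 1.653 V.

V_B ≈ 1.65 V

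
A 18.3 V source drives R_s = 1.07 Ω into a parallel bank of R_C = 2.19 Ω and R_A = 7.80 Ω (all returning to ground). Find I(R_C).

Parallel bank: R_p = 1/(1/2.19 + 1/7.80) = 1.710 Ω.
V_A = 18.3 × 1.710/2.780 = 11.26 V.
Branch current I = V_A/R_C = 11.26/2.19 = 5.140 A.

I ≈ 5.14 A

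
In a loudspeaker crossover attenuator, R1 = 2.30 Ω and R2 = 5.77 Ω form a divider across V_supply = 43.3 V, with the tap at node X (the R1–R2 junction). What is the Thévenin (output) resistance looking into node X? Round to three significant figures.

With V_supply suppressed (replaced by a short), R_th = R1 ‖ R2 = (2.300 × 5.77)/(2.300 + 5.77) = 1.644 Ω.

R_th ≈ 1.64 Ω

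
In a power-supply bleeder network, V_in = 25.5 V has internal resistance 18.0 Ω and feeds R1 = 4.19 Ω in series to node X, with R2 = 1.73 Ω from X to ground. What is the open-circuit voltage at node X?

R1' = 18.0 + 4.19 = 22.19 Ω (source resistance + R1).
V_th is the unloaded tap voltage: V_in · R2/(R1'+R2) = 25.5 × 0.07232 = 1.844 V.

V_th ≈ 1.84 V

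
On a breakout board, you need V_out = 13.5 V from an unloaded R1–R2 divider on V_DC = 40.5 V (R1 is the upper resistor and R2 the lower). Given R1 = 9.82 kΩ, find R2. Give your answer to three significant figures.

R2 ≈ 4.91 kΩ

V_out/V_DC = R2/(R1+R2) = 0.3333.
So R2 = R1 · V_out/(V_DC − V_out) = 9.82 × 13.5/(40.5 − 13.5) = 9.82 × 0.5000 = 4.910 kΩ.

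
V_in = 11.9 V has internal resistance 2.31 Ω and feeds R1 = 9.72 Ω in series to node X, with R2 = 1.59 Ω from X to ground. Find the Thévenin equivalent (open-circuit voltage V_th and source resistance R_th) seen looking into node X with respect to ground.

V_th ≈ 1.39 V, R_th ≈ 1.40 Ω

R1' = 2.31 + 9.72 = 12.03 Ω (source resistance + R1).
With X open, the divider is unloaded: V_th = 11.9 × 1.59/13.62 = 1.389 V.
Looking into X with the source shorted: R_th = R1'·R2/(R1'+R2) = 12.03 × 1.59/13.62 = 1.404 Ω.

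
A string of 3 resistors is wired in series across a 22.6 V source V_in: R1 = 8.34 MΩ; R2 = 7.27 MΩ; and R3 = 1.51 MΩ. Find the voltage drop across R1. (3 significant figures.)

V ≈ 11.0 V

Series total: ΣR = 8.34 + 7.27 + 1.51 = 17.12 MΩ.
By the voltage-divider rule, V = 22.6 × 8.340/17.12 = 11.01 V.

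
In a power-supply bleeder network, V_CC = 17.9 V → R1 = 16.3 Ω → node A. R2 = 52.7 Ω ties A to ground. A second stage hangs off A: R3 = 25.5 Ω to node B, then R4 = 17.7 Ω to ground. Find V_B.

The second stage (R3 + R4 = 43.20 Ω) loads node A in parallel with R2.
R2 ‖ (R3+R4) = 23.74 Ω.
V_A = 17.9 × 23.74/(16.3 + 23.74) = 10.61 V.
Stage 2 is unloaded, so V_B = V_A · R4/(R3+R4) = 10.61 × 17.7/43.20 = 4.348 V.

V_B ≈ 4.35 V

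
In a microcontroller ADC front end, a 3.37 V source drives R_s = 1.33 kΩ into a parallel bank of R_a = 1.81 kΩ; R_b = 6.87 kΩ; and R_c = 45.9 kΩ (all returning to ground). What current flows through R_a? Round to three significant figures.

Combine the parallel branches: R_p = (1/1.81 + 1/6.87 + 1/45.9)⁻¹ = 1.389 kΩ.
Node voltage V_A = V_supply · R_p/(R_s + R_p) = 3.37 × 0.5109 = 1.722 V.
Branch current I = V_A/R_a = 1.722/1.81 = 0.9512 mA.

I ≈ 0.951 mA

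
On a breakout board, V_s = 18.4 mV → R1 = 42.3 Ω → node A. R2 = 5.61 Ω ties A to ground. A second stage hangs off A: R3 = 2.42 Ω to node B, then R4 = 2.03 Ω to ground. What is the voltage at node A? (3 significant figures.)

The second stage (R3 + R4 = 4.450 Ω) loads node A in parallel with R2.
Effective lower resistance at A: R2 ‖ 4.450 = 2.482 Ω.
V_A = 18.4 × 2.482/(42.3 + 2.482) = 1.020 mV.

V_A ≈ 1.02 mV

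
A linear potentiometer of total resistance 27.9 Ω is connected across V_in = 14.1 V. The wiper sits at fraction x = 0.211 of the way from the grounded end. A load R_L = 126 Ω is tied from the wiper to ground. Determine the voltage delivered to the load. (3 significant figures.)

V_out ≈ 2.87 V

The pot divides into 22.01 Ω above the wiper and 5.887 Ω below.
Lower segment in parallel with the load: 5.887 ‖ 126 = 5.624 Ω.
Then V_out = V_in · 5.624/(22.01 + 5.624) = 2.869 V.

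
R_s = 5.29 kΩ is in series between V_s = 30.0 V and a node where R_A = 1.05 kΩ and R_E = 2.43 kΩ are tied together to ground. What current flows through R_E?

Parallel bank: R_p = 1/(1/1.05 + 1/2.43) = 0.7332 kΩ.
Node voltage V_A = V_s · R_p/(R_s + R_p) = 30.0 × 0.1217 = 3.652 V.
I(R_E) = V_A / R_E = 3.652/2.43 = 1.503 mA.

I ≈ 1.50 mA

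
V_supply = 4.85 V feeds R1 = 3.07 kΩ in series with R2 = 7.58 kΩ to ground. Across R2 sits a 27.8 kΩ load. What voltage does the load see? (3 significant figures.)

The load sits in parallel with R2, giving an effective lower resistance R2' = R2·R_L/(R2+R_L) = 5.956 kΩ.
Now apply the divider: V_out = 4.85 × 0.6599 = 3.200 V.

V_out ≈ 3.20 V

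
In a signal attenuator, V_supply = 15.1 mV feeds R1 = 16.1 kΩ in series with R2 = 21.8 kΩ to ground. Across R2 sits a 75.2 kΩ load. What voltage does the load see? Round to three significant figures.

V_out ≈ 7.73 mV

First combine the lower leg with the load: R2 ‖ R_L = 16.90 kΩ.
Then V_out = V_supply · R2'/(R1 + R2') = 15.1 × 16.90/33.00 = 7.733 mV.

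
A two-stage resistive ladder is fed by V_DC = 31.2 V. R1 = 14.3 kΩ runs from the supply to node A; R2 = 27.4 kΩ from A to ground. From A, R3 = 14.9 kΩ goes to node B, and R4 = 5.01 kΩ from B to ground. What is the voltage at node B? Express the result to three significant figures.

The second stage (R3 + R4 = 19.91 kΩ) loads node A in parallel with R2.
R2 ‖ (R3+R4) = 11.53 kΩ.
First divider: V_A = V_DC · 11.53/(14.3 + 11.53) = 13.93 V.
V_B = V_A × 0.2516 = 3.505 V.

V_B ≈ 3.50 V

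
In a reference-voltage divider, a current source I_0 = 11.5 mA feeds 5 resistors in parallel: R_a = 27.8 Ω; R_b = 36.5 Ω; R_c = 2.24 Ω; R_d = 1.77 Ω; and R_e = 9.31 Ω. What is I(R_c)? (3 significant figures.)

Total conductance ΣG = 1/27.8 + 1/36.5 + 1/2.24 + 1/1.77 + 1/9.31 = 1.182 (units of 1/Ω).
Current divider: I(R_c) = I_0 · G_k/ΣG = 11.5 × (0.4464/1.182) = 11.5 × 0.3776 = 4.343 mA.

I ≈ 4.34 mA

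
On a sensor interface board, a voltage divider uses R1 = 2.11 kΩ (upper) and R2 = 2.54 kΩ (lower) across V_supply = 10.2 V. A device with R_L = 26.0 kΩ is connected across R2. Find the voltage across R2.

The load sits in parallel with R2, giving an effective lower resistance R2' = R2·R_L/(R2+R_L) = 2.314 kΩ.
Then V_out = V_supply · R2'/(R1 + R2') = 10.2 × 2.314/4.424 = 5.335 V.
(Unloaded it would be 5.57 V; the load pulls it down.)

V_out ≈ 5.34 V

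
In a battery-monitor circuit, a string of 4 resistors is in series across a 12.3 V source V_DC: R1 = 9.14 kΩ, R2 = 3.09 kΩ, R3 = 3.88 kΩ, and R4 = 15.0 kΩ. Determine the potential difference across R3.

Total series resistance ΣR = 9.14 + 3.09 + 3.88 + 15.0 = 31.11 kΩ.
Voltage divider: V = V_DC · (3.880 / 31.11) = 12.3 × 0.1247 = 1.534 V.

V ≈ 1.53 V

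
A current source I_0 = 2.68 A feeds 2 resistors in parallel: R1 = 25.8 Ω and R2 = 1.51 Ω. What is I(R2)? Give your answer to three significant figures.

I ≈ 2.53 A

With just two branches, the current splits inversely with resistance.
So I = 2.68 × 25.8/27.31 = 2.532 A.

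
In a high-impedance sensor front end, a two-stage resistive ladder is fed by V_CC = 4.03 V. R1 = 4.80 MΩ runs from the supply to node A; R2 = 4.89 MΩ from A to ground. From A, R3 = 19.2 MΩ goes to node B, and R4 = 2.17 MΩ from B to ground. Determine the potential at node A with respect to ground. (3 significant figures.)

Node A sees R2 in parallel with the series input of stage 2, R3 + R4 = 21.37 MΩ.
Effective lower resistance at A: R2 ‖ 21.37 = 3.979 MΩ.
V_A = 4.03 × 3.979/(4.80 + 3.979) = 1.827 V.

V_A ≈ 1.83 V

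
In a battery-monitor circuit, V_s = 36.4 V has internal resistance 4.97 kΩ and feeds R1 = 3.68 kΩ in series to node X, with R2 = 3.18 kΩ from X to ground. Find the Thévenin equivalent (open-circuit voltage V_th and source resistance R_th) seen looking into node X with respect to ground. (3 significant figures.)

R1' = 4.97 + 3.68 = 8.650 kΩ (source resistance + R1).
Open-circuit (no load on X): V_th = V_s · R2/(R1' + R2) = 36.4 × 3.18/(8.650 + 3.18) = 9.785 V.
Zeroing V_s shorts the top of R1' to ground, so R_th = R1' ‖ R2 = 2.325 kΩ.

V_th ≈ 9.78 V, R_th ≈ 2.33 kΩ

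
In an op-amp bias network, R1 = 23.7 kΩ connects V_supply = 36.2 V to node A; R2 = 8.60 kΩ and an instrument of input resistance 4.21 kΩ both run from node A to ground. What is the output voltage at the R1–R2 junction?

The load sits in parallel with R2, giving an effective lower resistance R2' = R2·R_L/(R2+R_L) = 2.826 kΩ.
Voltage divider with the loaded lower leg: V_out = 36.2 × 2.826/(23.7 + 2.826) = 36.2 × 0.1065 = 3.857 V.

V_out ≈ 3.86 V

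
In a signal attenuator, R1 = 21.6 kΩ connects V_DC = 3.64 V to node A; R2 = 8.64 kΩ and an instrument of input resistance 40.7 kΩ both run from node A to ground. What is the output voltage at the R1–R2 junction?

First combine the lower leg with the load: R2 ‖ R_L = 7.127 kΩ.
Voltage divider with the loaded lower leg: V_out = 3.64 × 7.127/(21.6 + 7.127) = 3.64 × 0.2481 = 0.9031 V.
(Unloaded it would be 1.04 V; the load pulls it down.)

V_out ≈ 0.903 V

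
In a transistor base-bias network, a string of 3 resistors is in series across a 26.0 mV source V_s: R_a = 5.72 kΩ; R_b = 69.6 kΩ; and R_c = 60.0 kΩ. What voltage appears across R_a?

ΣR = 5.72 + 69.6 + 60.0 = 135.3 kΩ.
By the voltage-divider rule, V = 26.0 × 5.720/135.3 = 1.099 mV.

V ≈ 1.10 mV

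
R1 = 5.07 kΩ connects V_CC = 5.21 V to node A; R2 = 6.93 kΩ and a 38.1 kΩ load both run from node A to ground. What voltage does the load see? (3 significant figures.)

V_out ≈ 2.79 V

First combine the lower leg with the load: R2 ‖ R_L = 5.863 kΩ.
Now apply the divider: V_out = 5.21 × 0.5363 = 2.794 V.
(Unloaded it would be 3.01 V; the load pulls it down.)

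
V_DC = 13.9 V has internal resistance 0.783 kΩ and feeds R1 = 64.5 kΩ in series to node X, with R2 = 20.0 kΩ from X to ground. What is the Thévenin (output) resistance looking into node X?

R_th ≈ 15.3 kΩ

R1' = 0.783 + 64.5 = 65.28 kΩ (source resistance + R1).
Zeroing V_DC shorts the top of R1' to ground, so R_th = R1' ‖ R2 = 15.31 kΩ.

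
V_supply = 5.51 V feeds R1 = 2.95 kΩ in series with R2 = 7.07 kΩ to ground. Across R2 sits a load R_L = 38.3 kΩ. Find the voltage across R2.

First combine the lower leg with the load: R2 ‖ R_L = 5.968 kΩ.
Voltage divider with the loaded lower leg: V_out = 5.51 × 5.968/(2.95 + 5.968) = 5.51 × 0.6692 = 3.687 V.
(Unloaded it would be 3.89 V; the load pulls it down.)

V_out ≈ 3.69 V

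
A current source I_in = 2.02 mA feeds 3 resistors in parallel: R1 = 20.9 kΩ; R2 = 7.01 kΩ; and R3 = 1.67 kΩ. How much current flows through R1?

I ≈ 0.122 mA

Conductances: ΣG = 1/20.9 + 1/7.01 + 1/1.67 = 0.7893 (1/kΩ).
By the current-divider rule, I = I_in · G_k/ΣG = 2.02 × 0.06062 = 0.1225 mA.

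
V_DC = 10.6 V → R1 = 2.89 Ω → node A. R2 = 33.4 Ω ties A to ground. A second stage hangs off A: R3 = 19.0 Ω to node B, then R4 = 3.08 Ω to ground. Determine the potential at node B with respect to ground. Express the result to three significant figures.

The second stage (R3 + R4 = 22.08 Ω) loads node A in parallel with R2.
R2 ‖ (R3+R4) = 13.29 Ω.
First divider: V_A = V_DC · 13.29/(2.89 + 13.29) = 8.707 V.
Stage 2 is unloaded, so V_B = V_A · R4/(R3+R4) = 8.707 × 3.08/22.08 = 1.215 V.

V_B ≈ 1.21 V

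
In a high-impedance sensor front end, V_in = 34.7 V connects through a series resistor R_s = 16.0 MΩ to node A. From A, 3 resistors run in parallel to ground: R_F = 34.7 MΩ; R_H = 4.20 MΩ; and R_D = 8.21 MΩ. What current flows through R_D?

Parallel bank: R_p = 1/(1/34.7 + 1/4.20 + 1/8.21) = 2.573 MΩ.
Node voltage V_A = V_in · R_p/(R_s + R_p) = 34.7 × 0.1385 = 4.806 V.
I(R_D) = V_A / R_D = 4.806/8.21 = 0.5854 µA.

I ≈ 0.585 µA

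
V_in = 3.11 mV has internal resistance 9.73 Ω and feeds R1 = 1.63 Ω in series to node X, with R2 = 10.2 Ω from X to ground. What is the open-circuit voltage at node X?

R1' = 9.73 + 1.63 = 11.36 Ω (source resistance + R1).
Open-circuit (no load on X): V_th = V_in · R2/(R1' + R2) = 3.11 × 10.2/(11.36 + 10.2) = 1.471 mV.

V_th ≈ 1.47 mV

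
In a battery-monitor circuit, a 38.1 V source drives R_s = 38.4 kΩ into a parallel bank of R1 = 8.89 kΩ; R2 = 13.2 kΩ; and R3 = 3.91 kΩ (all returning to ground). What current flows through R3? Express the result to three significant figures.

I ≈ 0.540 mA

Parallel bank: R_p = 1/(1/8.89 + 1/13.2 + 1/3.91) = 2.252 kΩ.
V_A by voltage divider: V_A = 38.1 × 2.252/(38.4 + 2.252) = 2.111 V.
I(R3) = V_A / R3 = 2.111/3.91 = 0.5399 mA.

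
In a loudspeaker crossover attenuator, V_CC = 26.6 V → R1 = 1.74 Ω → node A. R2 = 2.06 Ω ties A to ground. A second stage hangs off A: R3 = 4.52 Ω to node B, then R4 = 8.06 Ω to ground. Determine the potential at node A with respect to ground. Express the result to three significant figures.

Node A sees R2 in parallel with the series input of stage 2, R3 + R4 = 12.58 Ω.
Effective lower resistance at A: R2 ‖ 12.58 = 1.770 Ω.
V_A = 26.6 × 1.770/(1.74 + 1.770) = 13.41 V.

V_A ≈ 13.4 V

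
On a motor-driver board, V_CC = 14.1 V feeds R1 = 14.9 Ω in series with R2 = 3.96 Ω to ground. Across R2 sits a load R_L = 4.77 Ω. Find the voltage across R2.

First combine the lower leg with the load: R2 ‖ R_L = 2.164 Ω.
Now apply the divider: V_out = 14.1 × 0.1268 = 1.788 V.
(Unloaded it would be 2.96 V; the load pulls it down.)

V_out ≈ 1.79 V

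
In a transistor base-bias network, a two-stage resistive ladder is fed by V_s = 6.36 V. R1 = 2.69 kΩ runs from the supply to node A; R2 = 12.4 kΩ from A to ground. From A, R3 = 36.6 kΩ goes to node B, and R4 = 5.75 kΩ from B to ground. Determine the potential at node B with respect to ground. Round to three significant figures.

Node A sees R2 in parallel with the series input of stage 2, R3 + R4 = 42.35 kΩ.
R2 ‖ (R3+R4) = 9.592 kΩ.
First divider: V_A = V_s · 9.592/(2.69 + 9.592) = 4.967 V.
Stage 2 is unloaded, so V_B = V_A · R4/(R3+R4) = 4.967 × 5.75/42.35 = 0.6744 V.

V_B ≈ 0.674 V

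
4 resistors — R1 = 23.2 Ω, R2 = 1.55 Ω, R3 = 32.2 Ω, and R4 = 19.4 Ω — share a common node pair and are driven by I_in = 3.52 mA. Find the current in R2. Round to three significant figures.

I ≈ 2.95 mA

Total conductance ΣG = 1/23.2 + 1/1.55 + 1/32.2 + 1/19.4 = 0.7709 (units of 1/Ω).
R2 takes the fraction G_k/ΣG = 0.6452/0.7709 = 0.8369, so I = 3.52 × 0.8369 = 2.946 mA.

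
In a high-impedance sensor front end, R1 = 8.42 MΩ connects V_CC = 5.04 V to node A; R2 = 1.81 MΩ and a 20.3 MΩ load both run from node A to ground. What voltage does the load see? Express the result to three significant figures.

First combine the lower leg with the load: R2 ‖ R_L = 1.662 MΩ.
Then V_out = V_CC · R2'/(R1 + R2') = 5.04 × 1.662/10.08 = 0.8308 V.
(Unloaded it would be 0.892 V; the load pulls it down.)

V_out ≈ 0.831 V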